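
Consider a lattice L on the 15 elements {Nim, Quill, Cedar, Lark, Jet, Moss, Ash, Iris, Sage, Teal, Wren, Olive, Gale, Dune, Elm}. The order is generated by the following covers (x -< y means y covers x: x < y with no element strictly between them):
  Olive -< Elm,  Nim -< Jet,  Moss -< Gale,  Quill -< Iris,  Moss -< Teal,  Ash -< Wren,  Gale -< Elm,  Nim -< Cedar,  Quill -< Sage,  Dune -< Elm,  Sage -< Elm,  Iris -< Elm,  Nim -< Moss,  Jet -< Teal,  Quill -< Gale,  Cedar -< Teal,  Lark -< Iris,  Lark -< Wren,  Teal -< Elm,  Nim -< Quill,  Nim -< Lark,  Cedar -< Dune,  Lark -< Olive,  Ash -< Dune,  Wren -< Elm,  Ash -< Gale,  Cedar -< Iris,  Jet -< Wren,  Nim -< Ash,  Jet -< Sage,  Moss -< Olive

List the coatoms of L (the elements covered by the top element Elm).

The coatoms are exactly the elements covered by Elm: Dune, Gale, Iris, Olive, Sage, Teal, Wren.

Dune, Gale, Iris, Olive, Sage, Teal, Wren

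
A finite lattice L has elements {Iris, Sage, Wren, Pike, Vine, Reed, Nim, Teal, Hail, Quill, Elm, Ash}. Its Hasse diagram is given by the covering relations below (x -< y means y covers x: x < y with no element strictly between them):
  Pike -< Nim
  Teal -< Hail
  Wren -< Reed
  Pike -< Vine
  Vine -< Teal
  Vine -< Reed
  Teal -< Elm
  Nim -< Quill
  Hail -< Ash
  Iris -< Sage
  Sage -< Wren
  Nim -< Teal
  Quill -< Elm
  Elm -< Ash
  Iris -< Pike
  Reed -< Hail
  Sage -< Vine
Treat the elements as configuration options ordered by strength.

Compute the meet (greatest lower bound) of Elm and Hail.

Common lower bounds of {Elm, Hail}: Iris, Nim, Pike, Sage, Teal, Vine.
The greatest among these is Teal.

Teal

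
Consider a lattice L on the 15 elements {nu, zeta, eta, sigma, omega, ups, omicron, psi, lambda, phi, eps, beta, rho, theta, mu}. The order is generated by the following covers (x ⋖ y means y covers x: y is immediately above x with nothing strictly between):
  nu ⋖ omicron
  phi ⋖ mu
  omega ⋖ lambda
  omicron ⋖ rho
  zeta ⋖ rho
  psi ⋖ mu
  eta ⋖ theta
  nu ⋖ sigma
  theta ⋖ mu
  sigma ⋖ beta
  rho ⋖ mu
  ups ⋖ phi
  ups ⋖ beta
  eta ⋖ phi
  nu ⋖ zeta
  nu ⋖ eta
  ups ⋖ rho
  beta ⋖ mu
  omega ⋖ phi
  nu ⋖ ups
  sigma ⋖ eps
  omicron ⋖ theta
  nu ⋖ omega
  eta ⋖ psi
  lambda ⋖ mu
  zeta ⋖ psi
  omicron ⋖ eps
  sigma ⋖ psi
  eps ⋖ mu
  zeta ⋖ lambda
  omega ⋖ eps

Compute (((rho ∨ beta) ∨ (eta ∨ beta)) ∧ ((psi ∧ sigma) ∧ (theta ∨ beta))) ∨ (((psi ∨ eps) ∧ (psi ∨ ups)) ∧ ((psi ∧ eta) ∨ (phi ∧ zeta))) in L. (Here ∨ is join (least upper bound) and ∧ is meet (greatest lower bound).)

psi

rho ∨ beta = mu
eta ∨ beta = mu
mu ∨ mu = mu
psi ∧ sigma = sigma
theta ∨ beta = mu
sigma ∧ mu = sigma
mu ∧ sigma = sigma
psi ∨ eps = mu
psi ∨ ups = mu
mu ∧ mu = mu
psi ∧ eta = eta
phi ∧ zeta = nu
eta ∨ nu = eta
mu ∧ eta = eta
sigma ∨ eta = psi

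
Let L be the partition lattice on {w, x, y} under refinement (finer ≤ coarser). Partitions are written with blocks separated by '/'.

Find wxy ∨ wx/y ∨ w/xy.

wxy

Common upper bounds of {wxy, wx/y, w/xy}: wxy.
The least among these is wxy.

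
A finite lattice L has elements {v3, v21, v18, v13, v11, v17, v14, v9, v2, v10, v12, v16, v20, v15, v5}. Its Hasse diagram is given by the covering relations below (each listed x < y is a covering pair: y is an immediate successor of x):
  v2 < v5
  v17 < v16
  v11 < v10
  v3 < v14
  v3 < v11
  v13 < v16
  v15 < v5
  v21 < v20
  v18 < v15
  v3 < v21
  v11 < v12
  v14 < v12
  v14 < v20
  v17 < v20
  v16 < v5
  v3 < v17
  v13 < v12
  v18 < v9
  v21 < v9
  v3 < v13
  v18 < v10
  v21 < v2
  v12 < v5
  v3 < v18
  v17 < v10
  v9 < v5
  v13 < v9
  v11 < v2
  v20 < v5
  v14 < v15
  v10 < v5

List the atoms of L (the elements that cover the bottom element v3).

The atoms are exactly the elements that cover v3: v11, v13, v14, v17, v18, v21.

v11, v13, v14, v17, v18, v21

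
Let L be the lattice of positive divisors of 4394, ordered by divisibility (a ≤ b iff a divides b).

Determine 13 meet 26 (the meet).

In the divisibility order, the meet is the greatest common divisor: gcd(13, 26) = 13.

13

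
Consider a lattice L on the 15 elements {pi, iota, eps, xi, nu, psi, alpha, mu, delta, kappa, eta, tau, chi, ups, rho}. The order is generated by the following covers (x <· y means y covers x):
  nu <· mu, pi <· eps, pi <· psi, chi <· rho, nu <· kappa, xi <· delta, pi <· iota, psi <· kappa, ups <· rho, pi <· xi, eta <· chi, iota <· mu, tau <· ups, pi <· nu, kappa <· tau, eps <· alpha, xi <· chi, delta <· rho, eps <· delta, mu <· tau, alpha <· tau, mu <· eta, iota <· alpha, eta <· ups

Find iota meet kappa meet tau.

Common lower bounds of {iota, kappa, tau}: pi.
The greatest among these is pi.

pi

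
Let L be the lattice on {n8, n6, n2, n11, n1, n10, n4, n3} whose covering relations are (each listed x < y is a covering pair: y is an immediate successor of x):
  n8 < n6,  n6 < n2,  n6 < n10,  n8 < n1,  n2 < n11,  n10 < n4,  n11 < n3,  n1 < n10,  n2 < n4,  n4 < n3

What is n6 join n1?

n10

Common upper bounds of {n6, n1}: n10, n3, n4.
The least among these is n10.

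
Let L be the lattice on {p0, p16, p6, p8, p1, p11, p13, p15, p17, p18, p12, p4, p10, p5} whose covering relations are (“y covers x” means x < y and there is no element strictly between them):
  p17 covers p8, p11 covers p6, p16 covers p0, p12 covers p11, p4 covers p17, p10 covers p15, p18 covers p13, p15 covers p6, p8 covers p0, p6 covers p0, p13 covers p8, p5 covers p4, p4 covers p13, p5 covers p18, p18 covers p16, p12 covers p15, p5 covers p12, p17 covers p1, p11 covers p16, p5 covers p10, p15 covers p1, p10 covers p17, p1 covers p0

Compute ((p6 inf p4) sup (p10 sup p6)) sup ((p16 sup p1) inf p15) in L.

p6 ∧ p4 = p0
p10 ∨ p6 = p10
p0 ∨ p10 = p10
p16 ∨ p1 = p12
p12 ∧ p15 = p15
p10 ∨ p15 = p10

p10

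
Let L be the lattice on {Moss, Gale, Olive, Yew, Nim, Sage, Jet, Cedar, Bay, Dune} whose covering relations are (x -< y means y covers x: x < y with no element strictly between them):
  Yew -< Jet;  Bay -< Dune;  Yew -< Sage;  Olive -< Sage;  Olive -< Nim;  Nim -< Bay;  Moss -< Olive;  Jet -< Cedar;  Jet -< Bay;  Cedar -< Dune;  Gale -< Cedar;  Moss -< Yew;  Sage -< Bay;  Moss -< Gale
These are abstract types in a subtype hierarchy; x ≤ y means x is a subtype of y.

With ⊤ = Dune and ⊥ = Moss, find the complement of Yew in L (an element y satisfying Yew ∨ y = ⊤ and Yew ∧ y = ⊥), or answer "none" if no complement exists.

none

For every candidate y, either Yew ∨ y ≠ Dune or Yew ∧ y ≠ Moss; no complement exists.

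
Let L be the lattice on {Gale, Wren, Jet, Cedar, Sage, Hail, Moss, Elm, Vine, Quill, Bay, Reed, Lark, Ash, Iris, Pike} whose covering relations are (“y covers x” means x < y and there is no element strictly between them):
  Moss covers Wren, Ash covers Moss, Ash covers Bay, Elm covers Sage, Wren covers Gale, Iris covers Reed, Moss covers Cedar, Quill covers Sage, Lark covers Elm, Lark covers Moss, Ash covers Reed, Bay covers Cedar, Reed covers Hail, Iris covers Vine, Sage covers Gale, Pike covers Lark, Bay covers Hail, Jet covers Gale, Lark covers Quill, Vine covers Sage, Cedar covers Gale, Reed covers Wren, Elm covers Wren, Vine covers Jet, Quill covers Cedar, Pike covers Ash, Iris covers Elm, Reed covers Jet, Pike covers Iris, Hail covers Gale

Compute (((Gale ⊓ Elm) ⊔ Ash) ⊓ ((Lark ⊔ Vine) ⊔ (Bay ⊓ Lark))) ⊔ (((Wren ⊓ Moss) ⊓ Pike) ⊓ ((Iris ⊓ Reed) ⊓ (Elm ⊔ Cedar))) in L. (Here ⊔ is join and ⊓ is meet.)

Gale ∧ Elm = Gale
Gale ∨ Ash = Ash
Lark ∨ Vine = Pike
Bay ∧ Lark = Cedar
Pike ∨ Cedar = Pike
Ash ∧ Pike = Ash
Wren ∧ Moss = Wren
Wren ∧ Pike = Wren
Iris ∧ Reed = Reed
Elm ∨ Cedar = Lark
Reed ∧ Lark = Wren
Wren ∧ Wren = Wren
Ash ∨ Wren = Ash

Ash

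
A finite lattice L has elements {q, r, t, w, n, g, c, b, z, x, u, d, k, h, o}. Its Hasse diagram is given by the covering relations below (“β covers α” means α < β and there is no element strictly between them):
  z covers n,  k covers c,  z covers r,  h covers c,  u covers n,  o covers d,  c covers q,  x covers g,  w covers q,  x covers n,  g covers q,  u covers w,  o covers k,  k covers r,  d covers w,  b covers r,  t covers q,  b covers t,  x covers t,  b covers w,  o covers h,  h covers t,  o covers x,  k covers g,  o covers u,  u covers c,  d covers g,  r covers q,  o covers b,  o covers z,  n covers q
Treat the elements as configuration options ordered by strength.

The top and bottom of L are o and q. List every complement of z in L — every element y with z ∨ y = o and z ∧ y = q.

Need y with z ∨ y = o and z ∧ y = q.
Checking each element gives: c, d, g, h, t, w.

c, d, g, h, t, w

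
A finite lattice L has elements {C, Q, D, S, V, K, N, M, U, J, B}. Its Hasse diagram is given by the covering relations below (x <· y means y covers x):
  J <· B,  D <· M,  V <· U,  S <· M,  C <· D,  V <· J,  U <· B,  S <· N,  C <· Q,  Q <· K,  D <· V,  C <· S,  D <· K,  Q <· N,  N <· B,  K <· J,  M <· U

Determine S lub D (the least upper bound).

Common upper bounds of {S, D}: B, M, U.
The least among these is M.

M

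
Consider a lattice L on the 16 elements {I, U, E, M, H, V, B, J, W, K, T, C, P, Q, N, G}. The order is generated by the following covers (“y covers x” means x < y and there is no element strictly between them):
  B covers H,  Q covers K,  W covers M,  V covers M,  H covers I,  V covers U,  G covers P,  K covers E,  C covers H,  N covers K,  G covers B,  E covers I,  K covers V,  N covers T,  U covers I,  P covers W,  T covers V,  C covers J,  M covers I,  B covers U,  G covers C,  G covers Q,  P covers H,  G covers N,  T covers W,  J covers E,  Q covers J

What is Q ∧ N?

K

Common lower bounds of {Q, N}: E, I, K, M, U, V.
The greatest among these is K.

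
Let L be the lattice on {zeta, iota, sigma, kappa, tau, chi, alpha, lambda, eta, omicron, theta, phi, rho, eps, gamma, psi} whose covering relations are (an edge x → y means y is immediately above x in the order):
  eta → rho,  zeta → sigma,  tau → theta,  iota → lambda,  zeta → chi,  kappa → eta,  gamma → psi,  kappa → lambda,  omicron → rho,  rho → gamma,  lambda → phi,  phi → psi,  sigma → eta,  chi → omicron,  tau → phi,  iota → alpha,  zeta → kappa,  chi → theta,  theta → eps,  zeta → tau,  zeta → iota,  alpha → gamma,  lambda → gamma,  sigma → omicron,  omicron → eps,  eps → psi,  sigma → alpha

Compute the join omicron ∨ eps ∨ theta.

Common upper bounds of {omicron, eps, theta}: eps, psi.
The least among these is eps.

eps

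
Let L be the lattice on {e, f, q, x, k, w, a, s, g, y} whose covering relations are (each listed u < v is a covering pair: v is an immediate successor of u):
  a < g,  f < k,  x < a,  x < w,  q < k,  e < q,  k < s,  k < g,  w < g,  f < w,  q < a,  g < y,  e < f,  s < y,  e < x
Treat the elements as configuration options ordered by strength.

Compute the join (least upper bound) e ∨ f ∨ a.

g

Common upper bounds of {e, f, a}: g, y.
The least among these is g.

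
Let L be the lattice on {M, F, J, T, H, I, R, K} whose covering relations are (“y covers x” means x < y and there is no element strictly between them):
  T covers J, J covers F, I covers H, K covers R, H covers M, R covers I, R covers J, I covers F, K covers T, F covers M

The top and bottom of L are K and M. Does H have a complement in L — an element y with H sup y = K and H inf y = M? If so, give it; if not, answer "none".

T

Need y with H ∨ y = K and H ∧ y = M.
Checking each element gives: T.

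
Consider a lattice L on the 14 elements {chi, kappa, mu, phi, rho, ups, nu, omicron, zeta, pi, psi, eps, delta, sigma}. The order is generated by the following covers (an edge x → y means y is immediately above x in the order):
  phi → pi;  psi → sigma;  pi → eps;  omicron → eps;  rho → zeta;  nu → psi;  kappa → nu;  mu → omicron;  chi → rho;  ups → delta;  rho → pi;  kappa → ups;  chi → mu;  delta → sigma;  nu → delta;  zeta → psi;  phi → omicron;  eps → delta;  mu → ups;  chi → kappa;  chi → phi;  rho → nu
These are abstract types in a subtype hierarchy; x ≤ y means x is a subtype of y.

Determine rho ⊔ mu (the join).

Common upper bounds of {rho, mu}: delta, eps, sigma.
The least among these is eps.

eps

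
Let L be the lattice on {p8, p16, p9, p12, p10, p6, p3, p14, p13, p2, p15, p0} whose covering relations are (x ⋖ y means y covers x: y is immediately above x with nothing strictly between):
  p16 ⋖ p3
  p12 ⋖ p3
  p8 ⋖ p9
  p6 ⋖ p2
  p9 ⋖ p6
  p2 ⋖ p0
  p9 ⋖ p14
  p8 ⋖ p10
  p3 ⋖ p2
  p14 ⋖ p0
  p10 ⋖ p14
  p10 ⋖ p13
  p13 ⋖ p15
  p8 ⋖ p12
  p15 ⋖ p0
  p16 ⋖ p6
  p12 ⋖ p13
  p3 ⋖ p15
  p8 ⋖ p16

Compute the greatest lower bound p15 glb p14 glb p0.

p10

Common lower bounds of {p15, p14, p0}: p10, p8.
The greatest among these is p10.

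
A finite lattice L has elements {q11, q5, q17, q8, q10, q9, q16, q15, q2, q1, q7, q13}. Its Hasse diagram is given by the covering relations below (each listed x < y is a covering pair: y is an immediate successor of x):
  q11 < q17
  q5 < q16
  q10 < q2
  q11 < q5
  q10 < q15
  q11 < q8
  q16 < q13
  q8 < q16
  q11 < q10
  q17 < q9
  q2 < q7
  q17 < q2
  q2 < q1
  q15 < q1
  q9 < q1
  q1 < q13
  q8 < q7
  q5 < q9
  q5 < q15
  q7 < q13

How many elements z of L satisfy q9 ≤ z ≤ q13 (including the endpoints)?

The interval [q9, q13] = {q1, q13, q9}, which has 3 elements.

3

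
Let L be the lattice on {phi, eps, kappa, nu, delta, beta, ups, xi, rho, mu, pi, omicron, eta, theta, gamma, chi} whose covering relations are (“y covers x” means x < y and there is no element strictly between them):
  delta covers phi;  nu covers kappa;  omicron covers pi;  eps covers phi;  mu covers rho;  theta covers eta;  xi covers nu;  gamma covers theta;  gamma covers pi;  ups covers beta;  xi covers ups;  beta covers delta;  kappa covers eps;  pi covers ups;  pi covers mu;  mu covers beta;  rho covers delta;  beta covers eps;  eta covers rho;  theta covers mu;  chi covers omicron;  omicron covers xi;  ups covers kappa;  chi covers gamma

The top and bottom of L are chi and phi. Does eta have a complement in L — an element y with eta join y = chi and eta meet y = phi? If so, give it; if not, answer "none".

Need y with eta ∨ y = chi and eta ∧ y = phi.
Checking each element gives: nu.

nu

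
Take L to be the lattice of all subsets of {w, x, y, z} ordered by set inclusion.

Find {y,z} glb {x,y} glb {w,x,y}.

{y}

Under ⊆, meet is intersection: {y,z} ∩ {x,y} ∩ {w,x,y} = {y}.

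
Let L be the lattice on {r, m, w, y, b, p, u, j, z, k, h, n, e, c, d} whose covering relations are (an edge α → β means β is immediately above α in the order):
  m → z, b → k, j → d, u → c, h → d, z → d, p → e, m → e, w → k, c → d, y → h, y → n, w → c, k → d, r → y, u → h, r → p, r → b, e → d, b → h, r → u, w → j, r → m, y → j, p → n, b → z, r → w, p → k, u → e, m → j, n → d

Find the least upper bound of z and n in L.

d

Common upper bounds of {z, n}: d.
The least among these is d.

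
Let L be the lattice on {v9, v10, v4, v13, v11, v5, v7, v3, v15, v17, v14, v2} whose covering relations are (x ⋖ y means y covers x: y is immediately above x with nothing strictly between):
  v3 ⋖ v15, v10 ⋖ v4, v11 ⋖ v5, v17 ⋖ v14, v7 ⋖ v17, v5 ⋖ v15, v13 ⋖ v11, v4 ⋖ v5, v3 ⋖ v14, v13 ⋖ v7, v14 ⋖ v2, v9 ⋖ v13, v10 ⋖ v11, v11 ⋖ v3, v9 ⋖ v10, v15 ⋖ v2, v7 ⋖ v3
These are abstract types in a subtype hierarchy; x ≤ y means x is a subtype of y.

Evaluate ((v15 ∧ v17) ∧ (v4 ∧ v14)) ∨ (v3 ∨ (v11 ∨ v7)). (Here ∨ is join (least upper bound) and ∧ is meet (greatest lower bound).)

v3

v15 ∧ v17 = v7
v4 ∧ v14 = v10
v7 ∧ v10 = v9
v11 ∨ v7 = v3
v3 ∨ v3 = v3
v9 ∨ v3 = v3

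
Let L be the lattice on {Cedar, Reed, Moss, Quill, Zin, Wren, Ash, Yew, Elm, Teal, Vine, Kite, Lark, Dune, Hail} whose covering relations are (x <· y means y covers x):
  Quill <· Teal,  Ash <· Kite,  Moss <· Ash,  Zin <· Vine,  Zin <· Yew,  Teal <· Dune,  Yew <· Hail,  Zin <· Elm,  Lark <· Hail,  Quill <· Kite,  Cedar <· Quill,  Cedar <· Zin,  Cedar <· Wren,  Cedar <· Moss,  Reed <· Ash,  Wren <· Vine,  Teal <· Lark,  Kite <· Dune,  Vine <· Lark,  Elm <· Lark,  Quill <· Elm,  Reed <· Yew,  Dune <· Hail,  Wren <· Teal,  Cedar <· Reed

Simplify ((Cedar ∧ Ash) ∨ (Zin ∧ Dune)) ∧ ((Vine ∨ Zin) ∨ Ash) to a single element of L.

Cedar ∧ Ash = Cedar
Zin ∧ Dune = Cedar
Cedar ∨ Cedar = Cedar
Vine ∨ Zin = Vine
Vine ∨ Ash = Hail
Cedar ∧ Hail = Cedar

Cedar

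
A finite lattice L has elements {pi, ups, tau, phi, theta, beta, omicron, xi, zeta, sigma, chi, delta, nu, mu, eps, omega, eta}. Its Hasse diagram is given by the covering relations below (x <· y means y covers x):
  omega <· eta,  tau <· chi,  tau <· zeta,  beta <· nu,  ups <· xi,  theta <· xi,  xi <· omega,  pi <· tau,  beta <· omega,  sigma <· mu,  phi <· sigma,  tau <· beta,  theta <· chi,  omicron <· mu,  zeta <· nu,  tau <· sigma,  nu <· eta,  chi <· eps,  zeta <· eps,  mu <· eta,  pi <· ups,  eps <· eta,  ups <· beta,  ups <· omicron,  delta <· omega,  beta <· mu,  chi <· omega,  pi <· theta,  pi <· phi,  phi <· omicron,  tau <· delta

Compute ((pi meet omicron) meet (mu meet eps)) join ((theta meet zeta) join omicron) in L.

pi ∧ omicron = pi
mu ∧ eps = tau
pi ∧ tau = pi
theta ∧ zeta = pi
pi ∨ omicron = omicron
pi ∨ omicron = omicron

omicron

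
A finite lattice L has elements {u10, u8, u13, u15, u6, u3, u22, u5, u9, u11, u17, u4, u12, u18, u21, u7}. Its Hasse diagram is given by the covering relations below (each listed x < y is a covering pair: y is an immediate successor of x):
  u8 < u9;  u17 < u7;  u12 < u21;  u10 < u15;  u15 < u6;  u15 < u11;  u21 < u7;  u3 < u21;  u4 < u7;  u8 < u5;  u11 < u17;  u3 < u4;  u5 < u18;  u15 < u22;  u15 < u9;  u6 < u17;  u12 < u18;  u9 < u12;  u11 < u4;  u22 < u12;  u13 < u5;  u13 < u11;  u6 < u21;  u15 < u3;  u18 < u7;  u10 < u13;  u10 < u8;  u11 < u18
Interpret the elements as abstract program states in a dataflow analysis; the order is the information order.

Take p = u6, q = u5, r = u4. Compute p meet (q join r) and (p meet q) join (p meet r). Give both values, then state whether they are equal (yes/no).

q join r = u7, so p meet (q join r) = u6 meet u7 = u6.
p meet q = u10 and p meet r = u15, so (p meet q) join (p meet r) = u10 join u15 = u15.
Equal: no.

u6; u15; no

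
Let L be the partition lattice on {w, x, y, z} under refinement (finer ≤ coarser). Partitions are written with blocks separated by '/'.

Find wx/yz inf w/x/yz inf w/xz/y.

The meet (common refinement) of wx/yz, w/x/yz, w/xz/y intersects blocks pairwise, giving w/x/y/z.

w/x/y/z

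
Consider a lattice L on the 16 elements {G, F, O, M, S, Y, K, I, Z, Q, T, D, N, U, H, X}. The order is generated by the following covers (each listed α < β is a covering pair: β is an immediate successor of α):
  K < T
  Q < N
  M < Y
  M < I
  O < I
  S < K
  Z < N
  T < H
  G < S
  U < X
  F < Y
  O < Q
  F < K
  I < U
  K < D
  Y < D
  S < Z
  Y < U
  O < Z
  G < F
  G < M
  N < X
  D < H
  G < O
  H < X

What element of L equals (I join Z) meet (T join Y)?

H

I ∨ Z = X
T ∨ Y = H
X ∧ H = H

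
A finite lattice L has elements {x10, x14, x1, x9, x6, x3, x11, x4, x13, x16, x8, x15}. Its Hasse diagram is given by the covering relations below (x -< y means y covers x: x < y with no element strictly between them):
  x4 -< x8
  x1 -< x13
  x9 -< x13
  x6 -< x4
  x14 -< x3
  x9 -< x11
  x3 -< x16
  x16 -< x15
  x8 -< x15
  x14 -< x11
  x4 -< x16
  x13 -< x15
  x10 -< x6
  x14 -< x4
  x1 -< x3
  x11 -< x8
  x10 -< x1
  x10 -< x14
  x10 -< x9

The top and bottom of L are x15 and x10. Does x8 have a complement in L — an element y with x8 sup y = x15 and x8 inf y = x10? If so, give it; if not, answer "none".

Need y with x8 ∨ y = x15 and x8 ∧ y = x10.
Checking each element gives: x1.

x1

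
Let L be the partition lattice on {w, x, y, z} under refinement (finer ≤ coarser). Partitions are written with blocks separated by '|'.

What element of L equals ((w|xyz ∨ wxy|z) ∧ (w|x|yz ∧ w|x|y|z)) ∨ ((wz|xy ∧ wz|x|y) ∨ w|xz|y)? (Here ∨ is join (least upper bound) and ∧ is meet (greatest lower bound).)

w|xyz ∨ wxy|z = wxyz
w|x|yz ∧ w|x|y|z = w|x|y|z
wxyz ∧ w|x|y|z = w|x|y|z
wz|xy ∧ wz|x|y = wz|x|y
wz|x|y ∨ w|xz|y = wxz|y
w|x|y|z ∨ wxz|y = wxz|y

wxz|y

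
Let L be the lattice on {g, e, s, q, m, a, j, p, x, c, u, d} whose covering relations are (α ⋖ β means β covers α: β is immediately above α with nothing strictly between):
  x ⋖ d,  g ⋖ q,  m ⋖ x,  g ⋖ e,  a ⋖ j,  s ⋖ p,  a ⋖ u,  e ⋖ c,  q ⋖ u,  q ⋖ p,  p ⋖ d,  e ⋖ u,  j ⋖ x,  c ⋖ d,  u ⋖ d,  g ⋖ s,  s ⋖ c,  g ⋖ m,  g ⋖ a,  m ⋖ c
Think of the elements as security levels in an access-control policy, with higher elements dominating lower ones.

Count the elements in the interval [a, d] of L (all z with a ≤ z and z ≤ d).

5

The interval [a, d] = {a, d, j, u, x}, which has 5 elements.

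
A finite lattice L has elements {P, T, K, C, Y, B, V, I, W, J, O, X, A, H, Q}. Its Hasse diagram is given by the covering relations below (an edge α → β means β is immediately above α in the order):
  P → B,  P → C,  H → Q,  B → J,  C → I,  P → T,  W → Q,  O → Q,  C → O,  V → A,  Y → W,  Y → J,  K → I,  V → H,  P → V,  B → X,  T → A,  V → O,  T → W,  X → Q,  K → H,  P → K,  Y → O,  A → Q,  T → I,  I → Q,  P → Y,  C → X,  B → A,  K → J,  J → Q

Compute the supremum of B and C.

X

Common upper bounds of {B, C}: Q, X.
The least among these is X.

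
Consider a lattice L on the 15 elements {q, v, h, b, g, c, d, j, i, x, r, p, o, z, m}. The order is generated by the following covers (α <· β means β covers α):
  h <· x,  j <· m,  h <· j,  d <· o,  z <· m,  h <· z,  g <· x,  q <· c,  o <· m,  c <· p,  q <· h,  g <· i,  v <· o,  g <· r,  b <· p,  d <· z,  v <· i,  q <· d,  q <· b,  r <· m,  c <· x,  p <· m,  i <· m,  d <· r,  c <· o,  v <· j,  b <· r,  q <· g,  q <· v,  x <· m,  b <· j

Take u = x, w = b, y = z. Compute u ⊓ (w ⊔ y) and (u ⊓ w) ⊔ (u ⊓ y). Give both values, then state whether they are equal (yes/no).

w ⊔ y = m, so u ⊓ (w ⊔ y) = x ⊓ m = x.
u ⊓ w = q and u ⊓ y = h, so (u ⊓ w) ⊔ (u ⊓ y) = q ⊔ h = h.
Equal: no.

x; h; no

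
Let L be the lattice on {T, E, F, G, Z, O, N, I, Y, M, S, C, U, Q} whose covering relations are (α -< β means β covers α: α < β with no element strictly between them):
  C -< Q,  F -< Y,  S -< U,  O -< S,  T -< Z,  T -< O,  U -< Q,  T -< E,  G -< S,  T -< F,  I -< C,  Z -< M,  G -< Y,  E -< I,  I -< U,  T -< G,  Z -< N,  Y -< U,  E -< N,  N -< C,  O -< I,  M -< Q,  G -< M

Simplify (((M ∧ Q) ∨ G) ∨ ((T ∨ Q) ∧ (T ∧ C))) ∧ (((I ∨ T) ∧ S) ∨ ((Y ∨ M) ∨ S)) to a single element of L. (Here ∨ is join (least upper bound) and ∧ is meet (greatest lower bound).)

M ∧ Q = M
M ∨ G = M
T ∨ Q = Q
T ∧ C = T
Q ∧ T = T
M ∨ T = M
I ∨ T = I
I ∧ S = O
Y ∨ M = Q
Q ∨ S = Q
O ∨ Q = Q
M ∧ Q = M

M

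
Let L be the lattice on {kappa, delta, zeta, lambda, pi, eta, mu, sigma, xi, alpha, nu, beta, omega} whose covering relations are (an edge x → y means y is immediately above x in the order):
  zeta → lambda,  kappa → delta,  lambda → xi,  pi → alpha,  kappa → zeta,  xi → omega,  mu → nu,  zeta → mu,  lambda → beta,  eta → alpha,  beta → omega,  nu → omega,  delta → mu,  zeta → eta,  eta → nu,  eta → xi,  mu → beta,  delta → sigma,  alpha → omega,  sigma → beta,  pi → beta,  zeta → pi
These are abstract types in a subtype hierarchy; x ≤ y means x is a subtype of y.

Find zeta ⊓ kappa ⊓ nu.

kappa

Common lower bounds of {zeta, kappa, nu}: kappa.
The greatest among these is kappa.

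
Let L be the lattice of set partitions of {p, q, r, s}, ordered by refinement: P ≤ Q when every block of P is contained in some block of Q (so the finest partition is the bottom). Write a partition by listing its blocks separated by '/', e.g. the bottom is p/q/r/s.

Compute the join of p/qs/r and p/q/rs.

Common upper bounds of {p/qs/r, p/q/rs}: p/qrs, pqrs.
The least among these is p/qrs.

p/qrs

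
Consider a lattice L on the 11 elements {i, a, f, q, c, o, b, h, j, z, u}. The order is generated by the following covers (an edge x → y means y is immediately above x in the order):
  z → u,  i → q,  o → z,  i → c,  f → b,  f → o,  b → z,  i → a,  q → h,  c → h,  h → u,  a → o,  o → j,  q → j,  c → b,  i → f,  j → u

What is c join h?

h

Common upper bounds of {c, h}: h, u.
The least among these is h.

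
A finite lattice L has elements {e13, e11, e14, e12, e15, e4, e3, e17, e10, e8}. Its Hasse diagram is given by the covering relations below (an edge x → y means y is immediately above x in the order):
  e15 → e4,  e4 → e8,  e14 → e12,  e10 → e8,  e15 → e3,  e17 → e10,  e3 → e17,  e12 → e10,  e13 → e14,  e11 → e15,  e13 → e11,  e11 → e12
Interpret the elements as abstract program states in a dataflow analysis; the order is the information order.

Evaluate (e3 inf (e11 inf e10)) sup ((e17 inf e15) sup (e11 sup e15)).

e15

e11 ∧ e10 = e11
e3 ∧ e11 = e11
e17 ∧ e15 = e15
e11 ∨ e15 = e15
e15 ∨ e15 = e15
e11 ∨ e15 = e15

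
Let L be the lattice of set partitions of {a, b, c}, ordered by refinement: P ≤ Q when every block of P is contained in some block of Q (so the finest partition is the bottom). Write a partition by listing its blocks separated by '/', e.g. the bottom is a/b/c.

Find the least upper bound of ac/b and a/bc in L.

abc

The join of ac/b and a/bc merges any blocks that overlap across the partitions, giving abc.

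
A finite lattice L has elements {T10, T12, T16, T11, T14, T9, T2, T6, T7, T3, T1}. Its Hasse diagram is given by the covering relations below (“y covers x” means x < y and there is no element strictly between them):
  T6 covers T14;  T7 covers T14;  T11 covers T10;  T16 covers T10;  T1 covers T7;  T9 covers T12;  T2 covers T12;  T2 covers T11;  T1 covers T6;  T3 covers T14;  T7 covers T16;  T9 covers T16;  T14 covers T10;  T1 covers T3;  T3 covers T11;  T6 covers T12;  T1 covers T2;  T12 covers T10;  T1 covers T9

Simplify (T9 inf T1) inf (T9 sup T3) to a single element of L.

T9 ∧ T1 = T9
T9 ∨ T3 = T1
T9 ∧ T1 = T9

T9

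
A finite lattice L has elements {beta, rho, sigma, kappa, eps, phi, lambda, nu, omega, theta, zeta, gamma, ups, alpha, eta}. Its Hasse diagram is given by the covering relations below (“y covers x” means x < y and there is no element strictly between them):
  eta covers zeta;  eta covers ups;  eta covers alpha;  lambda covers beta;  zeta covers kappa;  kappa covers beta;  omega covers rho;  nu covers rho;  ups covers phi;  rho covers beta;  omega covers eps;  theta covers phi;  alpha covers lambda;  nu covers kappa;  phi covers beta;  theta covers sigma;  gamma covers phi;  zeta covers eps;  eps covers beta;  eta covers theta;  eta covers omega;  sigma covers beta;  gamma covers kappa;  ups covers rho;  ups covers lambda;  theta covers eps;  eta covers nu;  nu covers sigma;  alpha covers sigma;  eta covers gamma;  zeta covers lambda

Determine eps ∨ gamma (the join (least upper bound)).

Common upper bounds of {eps, gamma}: eta.
The least among these is eta.

eta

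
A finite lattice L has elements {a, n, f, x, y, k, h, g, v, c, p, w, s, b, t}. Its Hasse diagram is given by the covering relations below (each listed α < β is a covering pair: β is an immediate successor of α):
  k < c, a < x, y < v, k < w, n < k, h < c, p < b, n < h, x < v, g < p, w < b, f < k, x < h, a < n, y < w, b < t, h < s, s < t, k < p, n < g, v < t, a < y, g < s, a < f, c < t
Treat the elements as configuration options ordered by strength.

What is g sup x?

Common upper bounds of {g, x}: s, t.
The least among these is s.

s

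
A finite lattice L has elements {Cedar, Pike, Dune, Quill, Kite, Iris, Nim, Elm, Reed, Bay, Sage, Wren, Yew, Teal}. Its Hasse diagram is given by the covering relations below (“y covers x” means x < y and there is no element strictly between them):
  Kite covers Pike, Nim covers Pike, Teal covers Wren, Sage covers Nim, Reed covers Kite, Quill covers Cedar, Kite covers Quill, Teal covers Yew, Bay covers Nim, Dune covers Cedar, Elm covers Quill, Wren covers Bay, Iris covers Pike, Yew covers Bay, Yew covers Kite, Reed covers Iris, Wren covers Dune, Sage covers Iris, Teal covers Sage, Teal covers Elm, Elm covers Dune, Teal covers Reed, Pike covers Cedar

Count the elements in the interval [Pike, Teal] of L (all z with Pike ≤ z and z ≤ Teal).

The interval [Pike, Teal] = {Bay, Iris, Kite, Nim, Pike, Reed, Sage, Teal, Wren, Yew}, which has 10 elements.

10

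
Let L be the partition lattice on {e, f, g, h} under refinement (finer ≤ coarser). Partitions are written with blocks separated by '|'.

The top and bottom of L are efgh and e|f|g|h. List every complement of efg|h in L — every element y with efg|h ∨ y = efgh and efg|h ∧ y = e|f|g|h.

eh|f|g, e|fh|g, e|f|gh

Need y with efg|h ∨ y = efgh and efg|h ∧ y = e|f|g|h.
Checking each element gives: eh|f|g, e|fh|g, e|f|gh.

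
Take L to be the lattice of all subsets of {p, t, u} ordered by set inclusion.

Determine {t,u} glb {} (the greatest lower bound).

{}

Common lower bounds of {{t,u}, {}}: {}.
The greatest among these is {}.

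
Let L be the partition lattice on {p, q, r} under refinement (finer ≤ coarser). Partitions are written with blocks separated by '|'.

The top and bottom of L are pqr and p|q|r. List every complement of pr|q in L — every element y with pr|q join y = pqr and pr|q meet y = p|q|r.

pq|r, p|qr

Need y with pr|q ∨ y = pqr and pr|q ∧ y = p|q|r.
Checking each element gives: pq|r, p|qr.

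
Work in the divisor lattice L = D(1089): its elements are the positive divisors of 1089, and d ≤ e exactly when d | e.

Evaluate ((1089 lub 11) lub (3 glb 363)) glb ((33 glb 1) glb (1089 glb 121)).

1

1089 ∨ 11 = 1089
3 ∧ 363 = 3
1089 ∨ 3 = 1089
33 ∧ 1 = 1
1089 ∧ 121 = 121
1 ∧ 121 = 1
1089 ∧ 1 = 1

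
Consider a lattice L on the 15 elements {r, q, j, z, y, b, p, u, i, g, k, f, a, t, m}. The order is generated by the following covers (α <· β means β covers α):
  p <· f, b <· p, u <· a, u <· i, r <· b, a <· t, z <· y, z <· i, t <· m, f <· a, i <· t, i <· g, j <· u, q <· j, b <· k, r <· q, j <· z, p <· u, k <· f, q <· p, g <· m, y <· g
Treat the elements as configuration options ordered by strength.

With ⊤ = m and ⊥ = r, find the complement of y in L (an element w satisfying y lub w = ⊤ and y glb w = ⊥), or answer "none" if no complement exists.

Need w with y ∨ w = m and y ∧ w = r.
Checking each element gives: k.

k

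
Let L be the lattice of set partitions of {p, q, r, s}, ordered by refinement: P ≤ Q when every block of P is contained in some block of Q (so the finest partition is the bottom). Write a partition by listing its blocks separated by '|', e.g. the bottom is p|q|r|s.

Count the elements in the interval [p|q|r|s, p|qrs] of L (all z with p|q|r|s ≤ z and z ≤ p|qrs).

5

The interval [p|q|r|s, p|qrs] = {p|qrs, p|qr|s, p|qs|r, p|q|rs, p|q|r|s}, which has 5 elements.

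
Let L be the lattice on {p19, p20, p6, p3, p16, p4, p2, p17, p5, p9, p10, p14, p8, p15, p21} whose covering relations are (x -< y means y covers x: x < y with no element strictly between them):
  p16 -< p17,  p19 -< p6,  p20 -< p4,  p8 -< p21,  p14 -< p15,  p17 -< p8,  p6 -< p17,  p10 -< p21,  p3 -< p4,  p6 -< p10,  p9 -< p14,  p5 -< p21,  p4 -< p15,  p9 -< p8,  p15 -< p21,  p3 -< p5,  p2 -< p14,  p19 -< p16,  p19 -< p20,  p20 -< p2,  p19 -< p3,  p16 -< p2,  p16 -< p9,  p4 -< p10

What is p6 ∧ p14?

p19

Common lower bounds of {p6, p14}: p19.
The greatest among these is p19.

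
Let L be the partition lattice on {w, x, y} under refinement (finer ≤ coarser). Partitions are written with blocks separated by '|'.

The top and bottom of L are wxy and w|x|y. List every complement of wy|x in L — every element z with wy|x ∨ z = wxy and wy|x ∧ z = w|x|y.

Need z with wy|x ∨ z = wxy and wy|x ∧ z = w|x|y.
Checking each element gives: wx|y, w|xy.

wx|y, w|xy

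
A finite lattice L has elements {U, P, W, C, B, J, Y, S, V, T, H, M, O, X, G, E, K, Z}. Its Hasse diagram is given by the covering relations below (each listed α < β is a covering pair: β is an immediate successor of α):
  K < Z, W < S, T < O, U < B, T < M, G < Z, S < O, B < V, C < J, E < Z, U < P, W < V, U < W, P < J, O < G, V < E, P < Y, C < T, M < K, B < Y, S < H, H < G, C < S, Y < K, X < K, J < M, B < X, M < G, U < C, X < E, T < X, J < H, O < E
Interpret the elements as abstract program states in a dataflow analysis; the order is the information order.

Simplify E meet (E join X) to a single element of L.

E

E ∨ X = E
E ∧ E = E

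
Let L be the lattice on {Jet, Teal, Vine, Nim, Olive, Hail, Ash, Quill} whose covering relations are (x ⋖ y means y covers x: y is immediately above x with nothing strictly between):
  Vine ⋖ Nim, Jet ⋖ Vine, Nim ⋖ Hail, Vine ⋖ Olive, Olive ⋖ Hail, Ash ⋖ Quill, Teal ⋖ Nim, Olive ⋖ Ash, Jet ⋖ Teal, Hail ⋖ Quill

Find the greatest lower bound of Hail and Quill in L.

Common lower bounds of {Hail, Quill}: Hail, Jet, Nim, Olive, Teal, Vine.
The greatest among these is Hail.

Hail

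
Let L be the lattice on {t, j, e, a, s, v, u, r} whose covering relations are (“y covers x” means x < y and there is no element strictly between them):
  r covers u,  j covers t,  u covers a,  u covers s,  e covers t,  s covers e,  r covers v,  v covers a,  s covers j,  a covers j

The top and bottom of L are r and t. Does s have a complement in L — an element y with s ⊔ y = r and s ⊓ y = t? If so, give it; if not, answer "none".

For every candidate y, either s ∨ y ≠ r or s ∧ y ≠ t; no complement exists.

none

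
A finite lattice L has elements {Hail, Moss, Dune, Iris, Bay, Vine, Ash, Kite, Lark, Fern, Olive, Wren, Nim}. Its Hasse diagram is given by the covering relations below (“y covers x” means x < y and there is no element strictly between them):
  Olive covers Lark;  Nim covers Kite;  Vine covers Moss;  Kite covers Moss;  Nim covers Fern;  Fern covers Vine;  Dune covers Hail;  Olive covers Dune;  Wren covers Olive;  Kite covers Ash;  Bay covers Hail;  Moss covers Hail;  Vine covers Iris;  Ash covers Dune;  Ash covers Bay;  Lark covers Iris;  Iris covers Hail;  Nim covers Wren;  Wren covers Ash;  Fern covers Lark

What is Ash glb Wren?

Common lower bounds of {Ash, Wren}: Ash, Bay, Dune, Hail.
The greatest among these is Ash.

Ash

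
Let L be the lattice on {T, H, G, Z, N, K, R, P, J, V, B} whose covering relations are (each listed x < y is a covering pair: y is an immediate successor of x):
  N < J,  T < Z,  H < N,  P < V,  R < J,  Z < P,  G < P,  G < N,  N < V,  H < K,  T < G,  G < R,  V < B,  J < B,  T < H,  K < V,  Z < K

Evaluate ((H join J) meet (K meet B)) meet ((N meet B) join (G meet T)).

H ∨ J = J
K ∧ B = K
J ∧ K = H
N ∧ B = N
G ∧ T = T
N ∨ T = N
H ∧ N = H

H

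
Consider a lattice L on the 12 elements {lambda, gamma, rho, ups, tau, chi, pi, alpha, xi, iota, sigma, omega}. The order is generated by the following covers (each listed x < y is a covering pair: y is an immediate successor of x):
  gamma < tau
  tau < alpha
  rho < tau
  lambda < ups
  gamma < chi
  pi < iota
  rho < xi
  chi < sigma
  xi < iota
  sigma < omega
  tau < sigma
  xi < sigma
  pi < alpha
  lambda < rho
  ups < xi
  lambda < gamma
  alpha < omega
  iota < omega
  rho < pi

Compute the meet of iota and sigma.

Common lower bounds of {iota, sigma}: lambda, rho, ups, xi.
The greatest among these is xi.

xi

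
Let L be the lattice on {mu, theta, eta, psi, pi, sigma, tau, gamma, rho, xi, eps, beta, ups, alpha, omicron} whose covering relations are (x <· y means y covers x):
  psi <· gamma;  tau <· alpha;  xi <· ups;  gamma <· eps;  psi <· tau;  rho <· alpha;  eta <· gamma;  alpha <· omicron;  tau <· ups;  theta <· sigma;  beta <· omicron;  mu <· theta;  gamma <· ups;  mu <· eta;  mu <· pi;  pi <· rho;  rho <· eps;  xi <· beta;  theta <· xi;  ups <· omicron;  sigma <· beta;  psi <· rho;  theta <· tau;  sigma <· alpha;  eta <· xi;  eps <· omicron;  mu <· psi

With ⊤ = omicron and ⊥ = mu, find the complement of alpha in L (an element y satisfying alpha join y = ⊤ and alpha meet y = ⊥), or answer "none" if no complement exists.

eta

Need y with alpha ∨ y = omicron and alpha ∧ y = mu.
Checking each element gives: eta.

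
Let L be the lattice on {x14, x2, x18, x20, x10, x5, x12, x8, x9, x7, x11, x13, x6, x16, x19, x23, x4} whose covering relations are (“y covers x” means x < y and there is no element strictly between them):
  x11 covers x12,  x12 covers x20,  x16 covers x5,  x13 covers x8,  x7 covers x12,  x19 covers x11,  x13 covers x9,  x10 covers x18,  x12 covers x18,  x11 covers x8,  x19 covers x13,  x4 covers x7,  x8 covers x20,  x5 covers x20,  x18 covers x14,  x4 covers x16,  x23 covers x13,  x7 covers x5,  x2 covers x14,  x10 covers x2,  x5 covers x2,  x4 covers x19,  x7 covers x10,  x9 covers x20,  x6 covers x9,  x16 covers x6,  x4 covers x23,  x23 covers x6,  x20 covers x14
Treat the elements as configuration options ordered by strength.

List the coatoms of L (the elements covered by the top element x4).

x16, x19, x23, x7

The coatoms are exactly the elements covered by x4: x16, x19, x23, x7.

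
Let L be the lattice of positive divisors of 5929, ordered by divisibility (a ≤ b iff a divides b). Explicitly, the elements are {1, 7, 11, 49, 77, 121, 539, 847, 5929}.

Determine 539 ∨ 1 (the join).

In the divisibility order, the join is the least common multiple: lcm(539, 1) = 539.

539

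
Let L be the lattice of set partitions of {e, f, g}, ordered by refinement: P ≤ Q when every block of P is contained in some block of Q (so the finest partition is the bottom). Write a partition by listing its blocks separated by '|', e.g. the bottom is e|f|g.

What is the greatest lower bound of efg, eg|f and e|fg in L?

e|f|g

The meet (common refinement) of efg, eg|f, e|fg intersects blocks pairwise, giving e|f|g.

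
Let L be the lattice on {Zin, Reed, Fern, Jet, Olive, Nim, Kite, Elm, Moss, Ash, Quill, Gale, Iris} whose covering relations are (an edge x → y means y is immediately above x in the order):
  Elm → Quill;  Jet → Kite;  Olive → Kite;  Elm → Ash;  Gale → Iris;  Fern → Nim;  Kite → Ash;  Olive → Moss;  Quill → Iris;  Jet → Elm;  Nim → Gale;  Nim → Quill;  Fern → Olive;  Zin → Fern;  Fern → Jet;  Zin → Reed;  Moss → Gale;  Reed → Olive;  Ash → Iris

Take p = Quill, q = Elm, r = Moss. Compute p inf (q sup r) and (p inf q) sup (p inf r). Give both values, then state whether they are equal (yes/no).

Quill; Elm; no

q sup r = Iris, so p inf (q sup r) = Quill inf Iris = Quill.
p inf q = Elm and p inf r = Fern, so (p inf q) sup (p inf r) = Elm sup Fern = Elm.
Equal: no.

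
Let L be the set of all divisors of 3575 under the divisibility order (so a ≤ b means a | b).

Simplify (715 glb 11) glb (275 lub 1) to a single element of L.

11

715 ∧ 11 = 11
275 ∨ 1 = 275
11 ∧ 275 = 11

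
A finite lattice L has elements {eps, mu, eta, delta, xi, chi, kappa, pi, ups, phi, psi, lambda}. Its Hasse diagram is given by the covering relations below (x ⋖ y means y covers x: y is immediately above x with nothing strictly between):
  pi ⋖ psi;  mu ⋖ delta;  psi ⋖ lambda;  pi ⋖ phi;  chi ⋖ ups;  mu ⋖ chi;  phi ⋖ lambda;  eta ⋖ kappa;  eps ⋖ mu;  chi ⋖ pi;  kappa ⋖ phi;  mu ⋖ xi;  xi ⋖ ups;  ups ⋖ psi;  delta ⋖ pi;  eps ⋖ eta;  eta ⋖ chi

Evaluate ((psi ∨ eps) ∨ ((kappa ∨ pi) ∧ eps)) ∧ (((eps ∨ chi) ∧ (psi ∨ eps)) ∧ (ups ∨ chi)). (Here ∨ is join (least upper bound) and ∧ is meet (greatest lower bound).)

psi ∨ eps = psi
kappa ∨ pi = phi
phi ∧ eps = eps
psi ∨ eps = psi
eps ∨ chi = chi
psi ∨ eps = psi
chi ∧ psi = chi
ups ∨ chi = ups
chi ∧ ups = chi
psi ∧ chi = chi

chi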